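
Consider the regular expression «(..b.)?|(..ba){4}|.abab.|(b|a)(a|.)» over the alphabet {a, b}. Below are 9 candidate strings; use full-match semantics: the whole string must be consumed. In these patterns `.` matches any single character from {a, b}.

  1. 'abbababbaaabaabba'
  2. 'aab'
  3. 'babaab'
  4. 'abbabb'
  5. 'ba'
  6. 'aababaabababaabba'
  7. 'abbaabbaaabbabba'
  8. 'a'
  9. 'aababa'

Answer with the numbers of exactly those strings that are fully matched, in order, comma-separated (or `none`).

5, 9

1 → no match
2. 'aab' → no match
3. 'babaab' → no match
4. 'abbabb' → no match
5. 'ba' → match
6 → no match
7 → no match
8. 'a' → no match
9. 'aababa' → match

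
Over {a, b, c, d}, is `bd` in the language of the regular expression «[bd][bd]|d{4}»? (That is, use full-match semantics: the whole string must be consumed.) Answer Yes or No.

Yes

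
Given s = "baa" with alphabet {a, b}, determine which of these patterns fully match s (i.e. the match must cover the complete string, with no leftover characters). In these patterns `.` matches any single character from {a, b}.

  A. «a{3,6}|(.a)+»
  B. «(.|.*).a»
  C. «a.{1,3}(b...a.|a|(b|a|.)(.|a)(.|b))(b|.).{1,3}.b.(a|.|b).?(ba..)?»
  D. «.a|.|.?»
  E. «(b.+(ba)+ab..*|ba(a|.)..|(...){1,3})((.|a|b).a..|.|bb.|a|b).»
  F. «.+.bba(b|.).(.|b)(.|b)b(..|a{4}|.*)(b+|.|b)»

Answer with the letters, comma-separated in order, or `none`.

A → no match
B → match
C → no match — must start with "a"
D → no match
E → no match
F → no match

B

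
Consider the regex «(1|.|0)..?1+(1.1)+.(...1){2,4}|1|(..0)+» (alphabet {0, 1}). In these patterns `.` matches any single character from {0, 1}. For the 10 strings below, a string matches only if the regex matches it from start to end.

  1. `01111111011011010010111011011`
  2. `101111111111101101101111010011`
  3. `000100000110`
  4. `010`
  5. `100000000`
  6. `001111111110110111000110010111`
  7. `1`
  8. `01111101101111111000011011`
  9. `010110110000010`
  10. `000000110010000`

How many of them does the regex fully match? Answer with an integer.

10

1 → match
2 → match
3. `000100000110` → match
4. `010` → match
5. `100000000` → match
6 → match
7. `1` → match
8 → match
9 → match
10 → match
Total matched: 10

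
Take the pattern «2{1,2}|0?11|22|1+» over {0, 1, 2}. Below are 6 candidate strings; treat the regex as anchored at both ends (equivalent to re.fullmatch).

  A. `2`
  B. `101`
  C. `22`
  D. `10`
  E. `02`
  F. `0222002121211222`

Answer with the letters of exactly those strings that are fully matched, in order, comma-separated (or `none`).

A → match
B → no match
C → match
D → no match
E → no match
F → no match

A, C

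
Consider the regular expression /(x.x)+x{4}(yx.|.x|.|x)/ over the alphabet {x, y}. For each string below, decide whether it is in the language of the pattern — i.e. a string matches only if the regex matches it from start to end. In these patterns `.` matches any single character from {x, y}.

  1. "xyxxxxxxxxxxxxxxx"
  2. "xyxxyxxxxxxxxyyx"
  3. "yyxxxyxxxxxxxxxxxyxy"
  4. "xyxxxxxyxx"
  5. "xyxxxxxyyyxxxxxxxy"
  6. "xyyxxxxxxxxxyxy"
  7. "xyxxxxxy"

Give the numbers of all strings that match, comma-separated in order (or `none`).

1 → match
2 → no match
3 → no match — must start with "x"
4 → match
5 → no match
6 → no match
7 → match

1, 4, 7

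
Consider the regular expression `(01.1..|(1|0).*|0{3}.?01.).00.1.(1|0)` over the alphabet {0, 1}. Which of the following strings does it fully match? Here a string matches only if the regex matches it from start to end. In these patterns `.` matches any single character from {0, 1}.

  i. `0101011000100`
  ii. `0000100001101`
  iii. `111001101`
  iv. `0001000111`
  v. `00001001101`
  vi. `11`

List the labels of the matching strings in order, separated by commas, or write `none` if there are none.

i, ii, iii, iv, v

i → match
ii → match
iii → match
iv → match
v → match
vi → no match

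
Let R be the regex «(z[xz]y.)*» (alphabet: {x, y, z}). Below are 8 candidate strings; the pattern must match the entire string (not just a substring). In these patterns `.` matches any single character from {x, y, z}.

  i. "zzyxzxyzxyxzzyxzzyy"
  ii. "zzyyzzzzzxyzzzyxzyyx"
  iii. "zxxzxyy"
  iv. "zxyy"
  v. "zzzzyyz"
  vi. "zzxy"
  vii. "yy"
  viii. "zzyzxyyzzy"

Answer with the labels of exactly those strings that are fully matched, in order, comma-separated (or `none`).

iv

i → no match
ii → no match
iii → no match
iv → match
v → no match
vi → no match
vii → no match
viii → no match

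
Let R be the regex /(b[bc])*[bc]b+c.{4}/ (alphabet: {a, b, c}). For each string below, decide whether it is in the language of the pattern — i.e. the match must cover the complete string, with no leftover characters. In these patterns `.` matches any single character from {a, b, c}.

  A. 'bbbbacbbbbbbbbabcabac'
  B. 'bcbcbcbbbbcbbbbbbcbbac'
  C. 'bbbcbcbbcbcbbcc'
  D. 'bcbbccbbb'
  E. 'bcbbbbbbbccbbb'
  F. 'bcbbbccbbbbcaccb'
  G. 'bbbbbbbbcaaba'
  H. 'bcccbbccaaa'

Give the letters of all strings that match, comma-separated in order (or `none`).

A → no match
B → match
C → match
D → match
E → match
F → match
G → match
H → no match

B, C, D, E, F, G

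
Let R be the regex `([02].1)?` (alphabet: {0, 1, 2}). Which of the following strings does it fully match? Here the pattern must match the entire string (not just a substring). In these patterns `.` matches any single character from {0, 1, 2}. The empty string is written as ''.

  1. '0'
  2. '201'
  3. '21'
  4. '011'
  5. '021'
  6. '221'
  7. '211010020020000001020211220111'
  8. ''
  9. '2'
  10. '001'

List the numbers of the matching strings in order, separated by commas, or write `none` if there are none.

1 → no match
2 → match
3 → no match
4 → match
5 → match
6 → match
7 → no match
8 → match
9 → no match
10 → match

2, 4, 5, 6, 8, 10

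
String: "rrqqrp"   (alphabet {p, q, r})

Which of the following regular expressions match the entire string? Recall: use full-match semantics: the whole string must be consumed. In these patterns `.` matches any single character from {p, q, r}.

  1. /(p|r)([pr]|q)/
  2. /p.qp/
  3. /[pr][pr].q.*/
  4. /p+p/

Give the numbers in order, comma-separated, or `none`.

1 → no match
2 → no match — must start with "p"
3 → match
4 → no match — must start with "p"

3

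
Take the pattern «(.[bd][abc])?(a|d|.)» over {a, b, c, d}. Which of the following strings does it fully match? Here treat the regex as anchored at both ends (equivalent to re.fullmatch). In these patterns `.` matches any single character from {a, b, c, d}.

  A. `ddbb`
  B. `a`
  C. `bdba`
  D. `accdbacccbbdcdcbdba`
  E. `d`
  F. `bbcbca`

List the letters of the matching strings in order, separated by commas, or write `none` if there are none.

A. `ddbb` → match
B. `a` → match
C. `bdba` → match
D → no match
E. `d` → match
F. `bbcbca` → no match

A, B, C, E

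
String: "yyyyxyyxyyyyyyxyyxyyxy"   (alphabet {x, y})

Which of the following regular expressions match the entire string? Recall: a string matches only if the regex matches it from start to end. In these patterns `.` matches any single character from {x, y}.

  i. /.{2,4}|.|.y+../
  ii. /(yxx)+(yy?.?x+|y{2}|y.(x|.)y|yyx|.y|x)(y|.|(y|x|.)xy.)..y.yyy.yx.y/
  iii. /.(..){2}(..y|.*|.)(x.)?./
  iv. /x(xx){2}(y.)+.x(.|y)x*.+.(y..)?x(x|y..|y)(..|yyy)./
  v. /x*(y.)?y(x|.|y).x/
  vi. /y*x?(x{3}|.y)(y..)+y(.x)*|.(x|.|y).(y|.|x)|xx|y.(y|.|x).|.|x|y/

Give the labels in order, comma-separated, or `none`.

iii, vi

i → no match
ii → no match — must start with "yxx"
iii → match
iv → no match — must start with "xxx"
v → no match — must end with "x"
vi → match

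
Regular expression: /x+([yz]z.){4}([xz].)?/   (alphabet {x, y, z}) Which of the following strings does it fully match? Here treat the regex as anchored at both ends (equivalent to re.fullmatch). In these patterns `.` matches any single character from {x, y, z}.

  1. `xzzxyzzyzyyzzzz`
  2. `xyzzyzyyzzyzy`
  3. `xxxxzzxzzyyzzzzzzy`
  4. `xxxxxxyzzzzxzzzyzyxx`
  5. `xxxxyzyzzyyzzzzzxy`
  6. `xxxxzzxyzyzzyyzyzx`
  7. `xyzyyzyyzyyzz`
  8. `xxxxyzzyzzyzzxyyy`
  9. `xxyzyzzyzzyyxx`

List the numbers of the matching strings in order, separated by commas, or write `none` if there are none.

1 → match
2 → match
3 → match
4 → match
5 → match
6 → match
7 → match
8 → no match
9 → no match

1, 2, 3, 4, 5, 6, 7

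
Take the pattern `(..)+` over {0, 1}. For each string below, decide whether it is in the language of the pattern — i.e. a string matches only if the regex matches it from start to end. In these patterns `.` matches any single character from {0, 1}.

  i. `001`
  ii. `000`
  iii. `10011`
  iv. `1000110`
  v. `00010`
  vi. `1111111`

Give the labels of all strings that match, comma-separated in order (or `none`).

i → no match
ii → no match
iii → no match
iv → no match
v → no match
vi → no match

none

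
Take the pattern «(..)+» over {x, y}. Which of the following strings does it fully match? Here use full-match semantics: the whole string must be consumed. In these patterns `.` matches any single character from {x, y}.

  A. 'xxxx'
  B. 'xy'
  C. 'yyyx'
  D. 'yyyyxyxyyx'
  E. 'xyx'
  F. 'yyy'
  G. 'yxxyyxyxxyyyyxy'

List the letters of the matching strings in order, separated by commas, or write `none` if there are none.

A → match
B → match
C → match
D → match
E → no match
F → no match
G → no match

A, B, C, D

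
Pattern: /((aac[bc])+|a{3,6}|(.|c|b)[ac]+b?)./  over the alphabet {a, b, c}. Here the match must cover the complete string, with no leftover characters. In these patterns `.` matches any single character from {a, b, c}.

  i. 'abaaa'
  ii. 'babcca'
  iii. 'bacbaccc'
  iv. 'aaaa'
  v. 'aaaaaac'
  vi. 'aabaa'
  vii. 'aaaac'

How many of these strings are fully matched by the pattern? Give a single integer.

i → no match
ii → no match
iii → no match
iv → match
v → match
vi → no match
vii → match
Total matched: 3

3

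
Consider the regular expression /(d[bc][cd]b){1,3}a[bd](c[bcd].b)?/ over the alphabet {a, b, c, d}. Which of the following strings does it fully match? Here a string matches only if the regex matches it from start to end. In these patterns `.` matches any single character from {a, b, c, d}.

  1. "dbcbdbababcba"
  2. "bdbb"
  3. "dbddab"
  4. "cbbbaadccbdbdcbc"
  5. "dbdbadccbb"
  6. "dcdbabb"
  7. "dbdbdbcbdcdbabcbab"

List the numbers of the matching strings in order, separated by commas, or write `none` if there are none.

1 → no match
2. "bdbb" → no match — must start with "d"
3. "dbddab" → no match
4 → no match — must start with "d"
5. "dbdbadccbb" → match
6. "dcdbabb" → no match
7 → match

5, 7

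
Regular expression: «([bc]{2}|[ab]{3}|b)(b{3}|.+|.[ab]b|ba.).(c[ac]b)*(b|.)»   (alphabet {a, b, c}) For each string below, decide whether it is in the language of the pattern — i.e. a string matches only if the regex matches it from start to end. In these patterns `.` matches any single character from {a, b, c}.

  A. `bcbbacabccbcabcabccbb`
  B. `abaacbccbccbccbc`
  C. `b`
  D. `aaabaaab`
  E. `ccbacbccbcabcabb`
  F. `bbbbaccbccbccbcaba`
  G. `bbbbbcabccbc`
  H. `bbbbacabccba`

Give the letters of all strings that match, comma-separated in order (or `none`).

A → match
B → match
C → no match
D → match
E → match
F → match
G → match
H → match

A, B, D, E, F, G, H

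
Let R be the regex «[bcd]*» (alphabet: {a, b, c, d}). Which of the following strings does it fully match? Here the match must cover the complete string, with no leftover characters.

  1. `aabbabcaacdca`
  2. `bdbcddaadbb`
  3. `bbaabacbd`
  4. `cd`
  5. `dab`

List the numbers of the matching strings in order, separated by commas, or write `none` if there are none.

4

1 → no match
2 → no match
3 → no match
4 → match
5 → no match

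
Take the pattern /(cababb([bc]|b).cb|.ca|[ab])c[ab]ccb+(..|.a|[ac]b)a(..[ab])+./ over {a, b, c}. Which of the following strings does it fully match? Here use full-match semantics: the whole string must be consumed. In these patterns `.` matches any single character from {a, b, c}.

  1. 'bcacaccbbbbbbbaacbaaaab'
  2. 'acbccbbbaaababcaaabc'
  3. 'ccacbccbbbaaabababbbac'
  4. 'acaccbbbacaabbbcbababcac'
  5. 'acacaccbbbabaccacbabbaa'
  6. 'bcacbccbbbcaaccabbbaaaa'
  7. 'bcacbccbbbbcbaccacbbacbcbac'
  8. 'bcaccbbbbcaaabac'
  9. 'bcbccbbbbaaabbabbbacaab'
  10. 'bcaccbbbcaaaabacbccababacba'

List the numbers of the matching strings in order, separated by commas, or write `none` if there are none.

1, 2, 3, 4, 5, 6, 7, 8, 9, 10

1 → match
2 → match
3 → match
4 → match
5 → match
6 → match
7 → match
8 → match
9 → match
10 → match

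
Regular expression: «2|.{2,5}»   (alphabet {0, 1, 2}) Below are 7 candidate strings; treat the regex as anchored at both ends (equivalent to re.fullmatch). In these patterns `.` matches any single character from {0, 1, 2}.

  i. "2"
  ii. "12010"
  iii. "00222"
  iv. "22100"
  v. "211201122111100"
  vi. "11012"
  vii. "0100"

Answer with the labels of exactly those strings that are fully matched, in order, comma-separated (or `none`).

i → match
ii → match
iii → match
iv → match
v → no match
vi → match
vii → match

i, ii, iii, iv, vi, vii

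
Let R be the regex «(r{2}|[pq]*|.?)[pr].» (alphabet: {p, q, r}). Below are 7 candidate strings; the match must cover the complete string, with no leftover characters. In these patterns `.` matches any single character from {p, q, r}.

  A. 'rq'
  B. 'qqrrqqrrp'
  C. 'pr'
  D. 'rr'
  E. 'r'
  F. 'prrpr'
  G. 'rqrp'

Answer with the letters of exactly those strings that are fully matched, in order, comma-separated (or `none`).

A, C, D

A → match
B → no match
C → match
D → match
E → no match
F → no match
G → no match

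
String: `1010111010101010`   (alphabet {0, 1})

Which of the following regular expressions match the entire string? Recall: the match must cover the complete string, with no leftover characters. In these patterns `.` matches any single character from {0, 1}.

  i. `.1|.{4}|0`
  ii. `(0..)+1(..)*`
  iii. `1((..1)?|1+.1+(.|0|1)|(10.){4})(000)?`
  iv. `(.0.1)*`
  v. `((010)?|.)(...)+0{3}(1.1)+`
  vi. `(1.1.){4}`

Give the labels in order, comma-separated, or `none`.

i → no match
ii → no match — must start with `0`
iii → no match
iv → no match
v → no match — must end with `1`
vi → match

vi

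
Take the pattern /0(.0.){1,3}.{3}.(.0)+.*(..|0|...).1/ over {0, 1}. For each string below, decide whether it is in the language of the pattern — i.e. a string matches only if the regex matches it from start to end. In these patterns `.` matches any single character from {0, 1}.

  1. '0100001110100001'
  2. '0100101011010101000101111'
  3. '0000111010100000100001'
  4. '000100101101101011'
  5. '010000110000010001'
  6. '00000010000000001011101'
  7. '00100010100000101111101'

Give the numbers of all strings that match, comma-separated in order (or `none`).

1, 2, 3, 5, 6

1 → match
2 → match
3 → match
4 → no match
5 → match
6 → match
7 → no match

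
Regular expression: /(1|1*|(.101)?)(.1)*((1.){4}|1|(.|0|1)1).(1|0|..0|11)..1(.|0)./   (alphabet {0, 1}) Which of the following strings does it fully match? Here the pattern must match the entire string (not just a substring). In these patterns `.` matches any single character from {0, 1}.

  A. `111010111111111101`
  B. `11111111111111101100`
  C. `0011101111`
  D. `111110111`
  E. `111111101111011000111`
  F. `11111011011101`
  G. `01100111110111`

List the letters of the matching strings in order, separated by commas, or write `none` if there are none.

A → match
B → match
C → no match
D → match
E → match
F → match
G → no match

A, B, D, E, F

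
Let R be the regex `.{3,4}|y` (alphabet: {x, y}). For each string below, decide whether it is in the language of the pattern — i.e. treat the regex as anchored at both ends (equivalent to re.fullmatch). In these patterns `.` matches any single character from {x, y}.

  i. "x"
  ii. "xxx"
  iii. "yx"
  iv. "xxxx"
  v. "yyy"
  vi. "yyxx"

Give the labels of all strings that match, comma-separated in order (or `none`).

i → no match
ii → match
iii → no match
iv → match
v → match
vi → match

ii, iv, v, vi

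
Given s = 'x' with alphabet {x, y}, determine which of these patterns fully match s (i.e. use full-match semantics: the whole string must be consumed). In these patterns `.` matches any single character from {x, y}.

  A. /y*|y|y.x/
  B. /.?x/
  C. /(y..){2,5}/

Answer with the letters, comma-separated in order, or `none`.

B

A → no match
B → match
C → no match — must start with 'y'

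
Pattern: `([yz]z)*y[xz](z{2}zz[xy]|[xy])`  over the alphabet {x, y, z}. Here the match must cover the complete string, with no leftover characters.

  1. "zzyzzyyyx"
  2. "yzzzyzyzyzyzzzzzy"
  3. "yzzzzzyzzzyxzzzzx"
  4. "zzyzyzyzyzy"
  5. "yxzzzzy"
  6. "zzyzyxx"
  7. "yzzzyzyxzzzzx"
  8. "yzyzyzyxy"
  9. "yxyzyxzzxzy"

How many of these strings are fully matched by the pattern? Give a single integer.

1 → no match
2 → match
3 → match
4 → match
5 → match
6 → match
7 → match
8 → match
9 → no match
Total matched: 7

7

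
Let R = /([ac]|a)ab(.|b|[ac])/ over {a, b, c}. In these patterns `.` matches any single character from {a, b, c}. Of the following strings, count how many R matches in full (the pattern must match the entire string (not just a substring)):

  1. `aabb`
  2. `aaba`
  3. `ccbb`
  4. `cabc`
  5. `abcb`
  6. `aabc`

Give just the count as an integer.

4

1 → match
2 → match
3 → no match
4 → match
5 → no match
6 → match
Total matched: 4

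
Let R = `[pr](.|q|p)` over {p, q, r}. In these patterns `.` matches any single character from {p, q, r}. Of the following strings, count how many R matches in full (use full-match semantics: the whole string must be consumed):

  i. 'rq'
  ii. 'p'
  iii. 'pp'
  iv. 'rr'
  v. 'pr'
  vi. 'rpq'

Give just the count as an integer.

i → match
ii → no match
iii → match
iv → match
v → match
vi → no match
Total matched: 4

4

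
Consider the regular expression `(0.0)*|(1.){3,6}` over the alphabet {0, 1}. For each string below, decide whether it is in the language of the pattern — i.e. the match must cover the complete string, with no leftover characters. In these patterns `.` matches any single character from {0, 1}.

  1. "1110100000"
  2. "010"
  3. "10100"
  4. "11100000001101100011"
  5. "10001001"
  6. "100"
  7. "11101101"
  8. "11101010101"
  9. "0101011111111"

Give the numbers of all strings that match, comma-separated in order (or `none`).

1. "1110100000" → no match
2. "010" → match
3. "10100" → no match
4 → no match
5. "10001001" → no match
6. "100" → no match
7. "11101101" → no match
8. "11101010101" → no match
9 → no match

2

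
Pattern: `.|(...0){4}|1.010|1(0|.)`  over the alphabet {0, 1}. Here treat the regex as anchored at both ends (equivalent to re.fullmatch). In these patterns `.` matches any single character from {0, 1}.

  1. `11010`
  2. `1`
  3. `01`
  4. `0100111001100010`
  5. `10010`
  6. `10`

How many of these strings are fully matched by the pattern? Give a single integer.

5

1 → match
2 → match
3 → no match
4 → match
5 → match
6 → match
Total matched: 5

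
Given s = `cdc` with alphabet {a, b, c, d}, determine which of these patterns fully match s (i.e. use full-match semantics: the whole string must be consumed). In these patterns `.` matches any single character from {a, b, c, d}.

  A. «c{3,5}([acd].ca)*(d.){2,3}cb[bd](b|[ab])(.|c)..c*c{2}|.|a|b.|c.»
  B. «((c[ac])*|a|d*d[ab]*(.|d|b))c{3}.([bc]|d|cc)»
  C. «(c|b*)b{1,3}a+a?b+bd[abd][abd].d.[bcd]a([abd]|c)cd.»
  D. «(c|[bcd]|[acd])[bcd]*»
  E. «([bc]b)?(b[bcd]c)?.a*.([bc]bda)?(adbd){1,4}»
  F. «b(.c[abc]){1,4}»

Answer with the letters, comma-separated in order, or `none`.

A → no match
B → no match
C → no match
D → match
E → no match — must end with `adbd`
F → no match — must start with `b`

D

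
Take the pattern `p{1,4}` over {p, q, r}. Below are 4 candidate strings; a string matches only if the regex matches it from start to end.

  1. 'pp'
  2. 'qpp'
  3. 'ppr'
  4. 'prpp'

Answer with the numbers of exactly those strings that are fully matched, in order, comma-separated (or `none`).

1 → match
2 → no match — must start with 'p'
3 → no match — must end with 'p'
4 → no match

1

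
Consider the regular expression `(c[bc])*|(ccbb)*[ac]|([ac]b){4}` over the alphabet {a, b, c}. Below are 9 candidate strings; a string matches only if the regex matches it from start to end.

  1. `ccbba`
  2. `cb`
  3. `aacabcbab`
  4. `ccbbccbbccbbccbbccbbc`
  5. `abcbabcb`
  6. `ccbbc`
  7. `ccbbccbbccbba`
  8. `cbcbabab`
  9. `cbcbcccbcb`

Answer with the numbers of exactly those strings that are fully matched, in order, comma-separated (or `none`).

1 → match
2 → match
3 → no match
4 → match
5 → match
6 → match
7 → match
8 → match
9 → match

1, 2, 4, 5, 6, 7, 8, 9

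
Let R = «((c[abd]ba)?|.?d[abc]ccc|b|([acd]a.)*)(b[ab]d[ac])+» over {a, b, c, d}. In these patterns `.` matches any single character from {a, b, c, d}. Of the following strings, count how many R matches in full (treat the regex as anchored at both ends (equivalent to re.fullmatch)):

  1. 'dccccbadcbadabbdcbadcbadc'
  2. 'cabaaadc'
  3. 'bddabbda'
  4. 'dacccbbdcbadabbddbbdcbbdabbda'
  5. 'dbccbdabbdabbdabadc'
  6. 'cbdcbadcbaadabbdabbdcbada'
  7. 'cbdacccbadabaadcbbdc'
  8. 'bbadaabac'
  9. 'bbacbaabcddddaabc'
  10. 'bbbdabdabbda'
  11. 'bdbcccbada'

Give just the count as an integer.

1 → match
2 → no match
3 → no match
4 → no match
5 → no match
6 → no match
7 → no match
8 → no match
9 → no match
10 → no match
11 → match
Total matched: 2

2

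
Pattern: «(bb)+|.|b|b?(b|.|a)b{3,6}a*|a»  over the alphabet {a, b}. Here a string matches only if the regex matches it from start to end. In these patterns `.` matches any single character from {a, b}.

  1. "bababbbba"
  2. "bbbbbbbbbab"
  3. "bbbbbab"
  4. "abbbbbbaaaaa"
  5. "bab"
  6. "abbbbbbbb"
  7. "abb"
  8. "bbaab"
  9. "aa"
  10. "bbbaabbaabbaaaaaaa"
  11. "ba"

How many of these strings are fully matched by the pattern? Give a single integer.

1

1 → no match
2 → no match
3 → no match
4 → match
5 → no match
6 → no match
7 → no match
8 → no match
9 → no match
10 → no match
11 → no match
Total matched: 1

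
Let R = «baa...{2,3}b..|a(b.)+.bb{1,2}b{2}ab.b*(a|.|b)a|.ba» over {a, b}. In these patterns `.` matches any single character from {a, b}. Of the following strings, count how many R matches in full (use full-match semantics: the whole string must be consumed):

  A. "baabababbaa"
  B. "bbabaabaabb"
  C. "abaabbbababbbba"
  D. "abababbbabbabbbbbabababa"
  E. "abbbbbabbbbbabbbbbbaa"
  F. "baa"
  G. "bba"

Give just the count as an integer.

3

A → match
B → no match
C → no match
D → no match
E → match
F → no match
G → match
Total matched: 3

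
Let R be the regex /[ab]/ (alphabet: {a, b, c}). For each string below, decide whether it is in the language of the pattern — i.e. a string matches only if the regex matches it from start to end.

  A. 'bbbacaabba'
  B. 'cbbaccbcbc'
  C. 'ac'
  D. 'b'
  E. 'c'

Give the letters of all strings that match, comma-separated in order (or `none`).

D

A → no match
B → no match
C → no match
D → match
E → no match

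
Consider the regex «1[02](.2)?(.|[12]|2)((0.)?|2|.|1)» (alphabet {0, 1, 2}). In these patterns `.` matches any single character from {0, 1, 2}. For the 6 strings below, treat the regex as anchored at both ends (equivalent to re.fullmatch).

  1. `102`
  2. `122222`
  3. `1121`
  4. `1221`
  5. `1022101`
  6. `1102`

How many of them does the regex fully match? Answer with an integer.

4

1 → match
2 → match
3 → no match
4 → match
5 → match
6 → no match
Total matched: 4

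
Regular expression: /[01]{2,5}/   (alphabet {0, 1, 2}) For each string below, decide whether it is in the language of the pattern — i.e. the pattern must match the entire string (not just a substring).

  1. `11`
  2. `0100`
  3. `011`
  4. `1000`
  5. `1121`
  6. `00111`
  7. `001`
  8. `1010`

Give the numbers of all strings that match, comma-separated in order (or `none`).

1, 2, 3, 4, 6, 7, 8

1 → match
2 → match
3 → match
4 → match
5 → no match
6 → match
7 → match
8 → match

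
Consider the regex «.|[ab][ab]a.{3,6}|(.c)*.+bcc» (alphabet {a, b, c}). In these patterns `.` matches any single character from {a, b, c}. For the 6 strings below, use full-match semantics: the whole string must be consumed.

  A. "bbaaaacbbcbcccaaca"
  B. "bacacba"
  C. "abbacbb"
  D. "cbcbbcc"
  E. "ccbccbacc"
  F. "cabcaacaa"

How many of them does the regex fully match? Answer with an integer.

A → no match
B. "bacacba" → no match
C. "abbacbb" → no match
D. "cbcbbcc" → match
E. "ccbccbacc" → no match
F. "cabcaacaa" → no match
Total matched: 1

1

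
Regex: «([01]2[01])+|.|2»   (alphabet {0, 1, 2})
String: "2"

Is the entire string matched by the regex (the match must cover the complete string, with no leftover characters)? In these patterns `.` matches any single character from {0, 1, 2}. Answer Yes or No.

Yes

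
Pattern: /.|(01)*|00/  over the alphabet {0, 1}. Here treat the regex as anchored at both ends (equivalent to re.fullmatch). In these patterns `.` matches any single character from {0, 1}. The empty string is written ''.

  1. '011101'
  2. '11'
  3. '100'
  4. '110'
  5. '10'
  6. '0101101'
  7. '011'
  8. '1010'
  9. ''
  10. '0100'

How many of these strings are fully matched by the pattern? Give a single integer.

1

1 → no match
2 → no match
3 → no match
4 → no match
5 → no match
6 → no match
7 → no match
8 → no match
9 → match
10 → no match
Total matched: 1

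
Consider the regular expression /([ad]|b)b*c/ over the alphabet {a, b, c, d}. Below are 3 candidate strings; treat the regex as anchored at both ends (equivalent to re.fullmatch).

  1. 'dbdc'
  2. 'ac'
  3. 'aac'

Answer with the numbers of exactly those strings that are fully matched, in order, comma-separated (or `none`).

2

1 → no match
2 → match
3 → no match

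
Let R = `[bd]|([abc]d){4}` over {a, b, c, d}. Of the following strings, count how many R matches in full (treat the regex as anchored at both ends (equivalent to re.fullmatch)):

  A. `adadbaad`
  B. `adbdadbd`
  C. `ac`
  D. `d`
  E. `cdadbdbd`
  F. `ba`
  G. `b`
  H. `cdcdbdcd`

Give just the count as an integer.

A. `adadbaad` → no match
B. `adbdadbd` → match
C. `ac` → no match
D. `d` → match
E. `cdadbdbd` → match
F. `ba` → no match
G. `b` → match
H. `cdcdbdcd` → match
Total matched: 5

5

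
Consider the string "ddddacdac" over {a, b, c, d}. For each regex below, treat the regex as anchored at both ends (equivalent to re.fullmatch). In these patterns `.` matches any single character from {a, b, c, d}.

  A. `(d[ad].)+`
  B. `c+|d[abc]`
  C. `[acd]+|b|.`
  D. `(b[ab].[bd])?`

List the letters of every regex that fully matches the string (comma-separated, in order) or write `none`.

A, C

A → match
B → no match
C → match
D → no match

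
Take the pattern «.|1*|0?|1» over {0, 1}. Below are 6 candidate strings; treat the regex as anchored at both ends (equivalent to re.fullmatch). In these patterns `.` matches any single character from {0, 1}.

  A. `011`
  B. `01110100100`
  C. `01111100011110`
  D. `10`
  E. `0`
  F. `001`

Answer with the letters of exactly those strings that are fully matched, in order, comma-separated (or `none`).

E

A. `011` → no match
B. `01110100100` → no match
C → no match
D. `10` → no match
E. `0` → match
F. `001` → no match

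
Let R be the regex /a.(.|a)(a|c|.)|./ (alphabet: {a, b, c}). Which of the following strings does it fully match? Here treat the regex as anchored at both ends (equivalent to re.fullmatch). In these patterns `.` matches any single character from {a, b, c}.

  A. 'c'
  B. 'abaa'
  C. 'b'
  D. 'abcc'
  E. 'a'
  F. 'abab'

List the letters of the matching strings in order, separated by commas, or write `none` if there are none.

A. 'c' → match
B. 'abaa' → match
C. 'b' → match
D. 'abcc' → match
E. 'a' → match
F. 'abab' → match

A, B, C, D, E, F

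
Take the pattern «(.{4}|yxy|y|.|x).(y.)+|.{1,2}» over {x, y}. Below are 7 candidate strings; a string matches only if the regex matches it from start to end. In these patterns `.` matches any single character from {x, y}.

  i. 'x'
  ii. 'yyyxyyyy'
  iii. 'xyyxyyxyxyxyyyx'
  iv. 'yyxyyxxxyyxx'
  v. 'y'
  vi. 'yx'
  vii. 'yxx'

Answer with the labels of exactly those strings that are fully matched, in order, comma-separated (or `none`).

i → match
ii → match
iii → match
iv → no match
v → match
vi → match
vii → no match

i, ii, iii, v, vi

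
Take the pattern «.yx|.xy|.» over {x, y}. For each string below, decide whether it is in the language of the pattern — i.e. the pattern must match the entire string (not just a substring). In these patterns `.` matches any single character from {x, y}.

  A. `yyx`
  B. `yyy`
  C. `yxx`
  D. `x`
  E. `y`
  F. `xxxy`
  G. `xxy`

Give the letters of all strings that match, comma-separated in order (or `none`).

A, D, E, G

A → match
B → no match
C → no match
D → match
E → match
F → no match
G → match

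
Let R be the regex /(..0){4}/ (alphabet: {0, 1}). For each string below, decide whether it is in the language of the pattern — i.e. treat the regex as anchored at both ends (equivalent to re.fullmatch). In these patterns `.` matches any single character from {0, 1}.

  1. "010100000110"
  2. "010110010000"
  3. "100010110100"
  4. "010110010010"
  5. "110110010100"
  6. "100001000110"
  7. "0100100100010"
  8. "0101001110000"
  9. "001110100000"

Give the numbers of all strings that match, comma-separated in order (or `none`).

1, 2, 3, 4, 5

1. "010100000110" → match
2. "010110010000" → match
3. "100010110100" → match
4. "010110010010" → match
5. "110110010100" → match
6. "100001000110" → no match
7 → no match
8 → no match
9. "001110100000" → no match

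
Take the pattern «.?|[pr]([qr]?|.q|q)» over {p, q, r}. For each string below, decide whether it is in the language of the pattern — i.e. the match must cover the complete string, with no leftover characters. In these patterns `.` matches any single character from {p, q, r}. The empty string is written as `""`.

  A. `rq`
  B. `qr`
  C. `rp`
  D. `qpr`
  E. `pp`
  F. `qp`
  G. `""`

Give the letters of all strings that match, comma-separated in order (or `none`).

A → match
B → no match
C → no match
D → no match
E → no match
F → no match
G → match

A, G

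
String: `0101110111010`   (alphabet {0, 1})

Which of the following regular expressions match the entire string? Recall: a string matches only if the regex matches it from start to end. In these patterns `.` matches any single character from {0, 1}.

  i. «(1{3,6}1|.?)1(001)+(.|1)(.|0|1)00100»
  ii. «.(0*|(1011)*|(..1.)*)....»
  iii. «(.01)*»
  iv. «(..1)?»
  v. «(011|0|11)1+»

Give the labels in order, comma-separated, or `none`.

ii

i → no match — must end with `00100`
ii → match
iii → no match
iv → no match
v → no match — must end with `1`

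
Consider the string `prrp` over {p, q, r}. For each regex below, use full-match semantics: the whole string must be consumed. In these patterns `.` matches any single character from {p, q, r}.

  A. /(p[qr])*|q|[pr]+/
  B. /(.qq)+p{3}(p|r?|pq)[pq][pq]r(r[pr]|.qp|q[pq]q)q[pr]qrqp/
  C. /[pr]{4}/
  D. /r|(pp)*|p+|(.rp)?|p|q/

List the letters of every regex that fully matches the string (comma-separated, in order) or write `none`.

A, C

A → match
B → no match — must end with `qrqp`
C → match
D → no match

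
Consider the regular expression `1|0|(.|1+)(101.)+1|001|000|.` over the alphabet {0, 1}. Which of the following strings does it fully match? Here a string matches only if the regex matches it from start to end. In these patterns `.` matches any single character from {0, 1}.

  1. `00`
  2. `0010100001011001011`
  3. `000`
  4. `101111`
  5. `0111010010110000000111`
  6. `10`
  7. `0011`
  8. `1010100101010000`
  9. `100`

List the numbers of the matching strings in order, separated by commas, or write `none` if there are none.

3

1 → no match
2 → no match
3 → match
4 → no match
5 → no match
6 → no match
7 → no match
8 → no match
9 → no match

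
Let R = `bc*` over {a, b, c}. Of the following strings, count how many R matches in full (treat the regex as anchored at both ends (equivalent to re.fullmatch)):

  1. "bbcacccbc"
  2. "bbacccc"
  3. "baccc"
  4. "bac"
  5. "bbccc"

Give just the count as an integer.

0

1 → no match
2 → no match
3 → no match
4 → no match
5 → no match
Total matched: 0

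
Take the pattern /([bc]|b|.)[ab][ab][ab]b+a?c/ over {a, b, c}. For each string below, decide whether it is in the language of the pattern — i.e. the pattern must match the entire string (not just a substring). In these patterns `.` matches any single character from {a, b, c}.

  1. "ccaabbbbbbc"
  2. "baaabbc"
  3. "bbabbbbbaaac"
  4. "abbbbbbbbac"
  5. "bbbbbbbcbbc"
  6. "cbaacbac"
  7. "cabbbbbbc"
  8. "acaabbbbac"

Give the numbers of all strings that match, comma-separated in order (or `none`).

2, 4, 7

1 → no match
2 → match
3 → no match
4 → match
5 → no match
6 → no match
7 → match
8 → no match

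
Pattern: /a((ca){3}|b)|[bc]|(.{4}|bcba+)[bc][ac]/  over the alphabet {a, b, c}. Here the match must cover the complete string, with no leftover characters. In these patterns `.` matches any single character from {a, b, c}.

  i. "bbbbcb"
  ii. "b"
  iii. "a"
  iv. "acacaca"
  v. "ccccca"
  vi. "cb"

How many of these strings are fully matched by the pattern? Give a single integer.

i. "bbbbcb" → no match
ii. "b" → match
iii. "a" → no match
iv. "acacaca" → match
v. "ccccca" → match
vi. "cb" → no match
Total matched: 3

3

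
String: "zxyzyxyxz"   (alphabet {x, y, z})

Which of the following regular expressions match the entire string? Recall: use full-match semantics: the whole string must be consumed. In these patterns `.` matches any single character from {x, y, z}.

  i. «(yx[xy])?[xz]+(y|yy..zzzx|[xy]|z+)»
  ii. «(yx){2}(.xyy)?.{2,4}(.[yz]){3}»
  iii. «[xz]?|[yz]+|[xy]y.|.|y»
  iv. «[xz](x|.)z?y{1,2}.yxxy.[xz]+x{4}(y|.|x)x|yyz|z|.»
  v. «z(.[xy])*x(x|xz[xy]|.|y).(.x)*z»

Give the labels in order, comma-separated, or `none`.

v

i → no match
ii → no match — must start with "yx"
iii → no match
iv → no match
v → match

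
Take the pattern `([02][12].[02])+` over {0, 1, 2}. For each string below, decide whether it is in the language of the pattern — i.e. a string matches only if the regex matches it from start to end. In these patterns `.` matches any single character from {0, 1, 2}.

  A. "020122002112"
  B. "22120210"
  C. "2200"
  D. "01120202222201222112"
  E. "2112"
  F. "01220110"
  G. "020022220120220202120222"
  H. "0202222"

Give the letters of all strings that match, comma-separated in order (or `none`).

B, C, D, E, F, G

A. "020122002112" → no match
B. "22120210" → match
C. "2200" → match
D → match
E. "2112" → match
F. "01220110" → match
G → match
H. "0202222" → no match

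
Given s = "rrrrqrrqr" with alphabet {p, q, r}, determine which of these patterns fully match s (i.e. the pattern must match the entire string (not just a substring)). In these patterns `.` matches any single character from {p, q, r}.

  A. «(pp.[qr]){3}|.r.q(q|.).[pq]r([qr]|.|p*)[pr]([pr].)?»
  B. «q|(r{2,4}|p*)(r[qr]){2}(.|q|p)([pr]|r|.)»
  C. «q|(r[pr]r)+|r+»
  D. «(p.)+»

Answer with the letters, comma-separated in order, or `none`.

B

A → no match
B → match
C → no match
D → no match — must start with "p"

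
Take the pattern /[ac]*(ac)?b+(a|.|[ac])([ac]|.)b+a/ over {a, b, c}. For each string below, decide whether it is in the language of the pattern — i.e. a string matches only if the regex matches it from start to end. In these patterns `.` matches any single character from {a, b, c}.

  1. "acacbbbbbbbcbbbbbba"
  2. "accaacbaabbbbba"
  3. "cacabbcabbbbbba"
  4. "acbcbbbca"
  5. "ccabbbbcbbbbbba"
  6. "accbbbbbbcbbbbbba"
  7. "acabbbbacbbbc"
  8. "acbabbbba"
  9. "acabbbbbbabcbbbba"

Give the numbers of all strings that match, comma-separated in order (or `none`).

1 → match
2 → match
3 → match
4 → no match — must end with "ba"
5 → match
6 → match
7 → no match — must end with "ba"
8 → match
9 → no match

1, 2, 3, 5, 6, 8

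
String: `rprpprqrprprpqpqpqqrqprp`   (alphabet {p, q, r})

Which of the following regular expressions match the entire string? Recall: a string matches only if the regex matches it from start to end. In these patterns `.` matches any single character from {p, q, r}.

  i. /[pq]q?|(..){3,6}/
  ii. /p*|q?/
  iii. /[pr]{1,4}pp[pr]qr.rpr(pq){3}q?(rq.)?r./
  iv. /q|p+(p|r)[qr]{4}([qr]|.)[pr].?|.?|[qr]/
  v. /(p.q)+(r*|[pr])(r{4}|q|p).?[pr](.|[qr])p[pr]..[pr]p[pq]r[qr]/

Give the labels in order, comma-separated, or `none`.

i → no match
ii → no match
iii → match
iv → no match
v → no match — must start with `p`

iii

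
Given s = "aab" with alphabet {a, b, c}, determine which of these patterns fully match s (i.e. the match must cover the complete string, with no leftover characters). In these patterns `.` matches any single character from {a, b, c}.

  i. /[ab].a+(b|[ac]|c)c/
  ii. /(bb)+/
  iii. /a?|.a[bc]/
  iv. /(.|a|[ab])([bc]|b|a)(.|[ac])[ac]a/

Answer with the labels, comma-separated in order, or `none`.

iii

i → no match — must end with "c"
ii → no match — must start with "bb"
iii → match
iv → no match — must end with "a"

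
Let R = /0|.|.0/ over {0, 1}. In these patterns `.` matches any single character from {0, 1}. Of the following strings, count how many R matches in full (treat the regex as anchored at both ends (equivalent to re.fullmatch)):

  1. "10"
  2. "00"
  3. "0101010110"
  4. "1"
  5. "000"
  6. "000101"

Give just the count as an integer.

1. "10" → match
2. "00" → match
3. "0101010110" → no match
4. "1" → match
5. "000" → no match
6. "000101" → no match
Total matched: 3

3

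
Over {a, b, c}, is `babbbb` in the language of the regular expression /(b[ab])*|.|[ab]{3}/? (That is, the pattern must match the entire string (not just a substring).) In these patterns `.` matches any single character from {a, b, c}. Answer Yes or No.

Yes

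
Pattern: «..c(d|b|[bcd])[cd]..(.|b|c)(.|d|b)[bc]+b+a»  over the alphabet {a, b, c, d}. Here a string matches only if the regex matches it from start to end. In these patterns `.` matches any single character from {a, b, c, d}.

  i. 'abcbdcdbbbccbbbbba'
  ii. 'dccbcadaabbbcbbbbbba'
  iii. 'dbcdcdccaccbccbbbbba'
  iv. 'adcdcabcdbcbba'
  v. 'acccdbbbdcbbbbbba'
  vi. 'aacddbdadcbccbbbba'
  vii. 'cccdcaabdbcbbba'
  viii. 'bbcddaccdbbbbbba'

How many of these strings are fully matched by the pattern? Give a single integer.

i → match
ii → match
iii → match
iv → match
v → match
vi → match
vii → match
viii → match
Total matched: 8

8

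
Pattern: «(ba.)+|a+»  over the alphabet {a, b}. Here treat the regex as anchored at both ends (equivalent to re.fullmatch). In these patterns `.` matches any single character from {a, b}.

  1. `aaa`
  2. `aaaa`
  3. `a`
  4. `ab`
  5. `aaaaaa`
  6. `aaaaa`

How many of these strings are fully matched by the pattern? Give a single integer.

5

1. `aaa` → match
2. `aaaa` → match
3. `a` → match
4. `ab` → no match
5. `aaaaaa` → match
6. `aaaaa` → match
Total matched: 5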